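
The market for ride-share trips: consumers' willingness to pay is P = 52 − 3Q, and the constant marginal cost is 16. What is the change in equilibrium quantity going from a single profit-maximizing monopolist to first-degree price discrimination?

Q rises by 6

Monopoly sets MR = MC: 52 − 6Q = 16 ⇒ Q = 6, P = 52 − 3·6 = 34.
Under first-degree price discrimination the firm charges each unit its demand price and produces up to where P = MC, i.e. Q = 12. Consumer surplus is zero; producer surplus equals total surplus.
Change in equilibrium quantity: 12 − 6 = 6.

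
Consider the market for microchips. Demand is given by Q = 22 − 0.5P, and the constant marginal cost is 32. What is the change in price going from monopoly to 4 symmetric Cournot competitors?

Inverting demand: P = 44 − 2Q.
The monopolist equates marginal revenue to marginal cost: 44 − 4Q = 32, so Q = 3. From demand, P = 38.
Cournot with 4 identical firms: the symmetric best-response condition is 44 − 10q = 32. Each firm produces q = 1.2, total output Q = 4.8, price P = 34.4.
Change in price: 34.4 − 38 = −3.6.

Price falls by 3.6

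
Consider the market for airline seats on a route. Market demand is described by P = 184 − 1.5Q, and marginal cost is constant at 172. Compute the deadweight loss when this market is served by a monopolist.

Under competition P = MC = 172, so Q = (184 − 172)/1.5 = 8.
Monopoly sets MR = MC: 184 − 3Q = 172 ⇒ Q = 4, P = 184 − 1.5·4 = 178.
DWL is the triangle between Q = 4 and Q = 8: ½·(8 − 4)·(178 − 172) = 12.

DWL = 12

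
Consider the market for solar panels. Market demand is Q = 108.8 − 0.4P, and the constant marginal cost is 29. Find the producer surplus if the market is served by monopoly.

PS = 5904.9

Inverting demand: P = 272 − 2.5Q.
Monopoly sets MR = MC: 272 − 5Q = 29 ⇒ Q = 48.6, P = 272 − 2.5·48.6 = 150.5.
PS = (150.5 − 29)·48.6 = 5904.9.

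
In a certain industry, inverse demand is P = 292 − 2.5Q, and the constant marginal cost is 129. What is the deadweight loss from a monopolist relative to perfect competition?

DWL = 1328.45

Competitive firms price at marginal cost: P = 129, giving Q = 65.2.
The monopolist equates marginal revenue to marginal cost: 292 − 5Q = 129, so Q = 32.6. From demand, P = 210.5.
DWL is the triangle between Q = 32.6 and Q = 65.2: ½·(65.2 − 32.6)·(210.5 − 129) = 1328.45.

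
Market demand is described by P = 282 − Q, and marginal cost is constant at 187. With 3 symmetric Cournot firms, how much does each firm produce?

q_i = 23.75

Cournot with 3 identical firms: the symmetric best-response condition is 282 − 4q = 187. Each firm produces q = 23.75, total output Q = 71.25, price P = 210.75.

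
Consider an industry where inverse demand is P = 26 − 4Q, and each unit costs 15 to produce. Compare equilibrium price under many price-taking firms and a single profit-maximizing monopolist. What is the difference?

P rises by 5.5

Competitive firms price at marginal cost: P = 15, giving Q = 2.75.
Monopoly sets MR = MC: 26 − 8Q = 15 ⇒ Q = 1.375, P = 26 − 4·1.375 = 20.5.
Change in equilibrium price: 20.5 − 15 = 5.5.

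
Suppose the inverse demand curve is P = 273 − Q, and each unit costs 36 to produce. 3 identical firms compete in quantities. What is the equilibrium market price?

P = 95.25

With 3 symmetric Cournot firms, each firm's FOC gives 273 − 4q = 36, so q = 59.25, Q = 3·59.25 = 177.75, and P = 95.25.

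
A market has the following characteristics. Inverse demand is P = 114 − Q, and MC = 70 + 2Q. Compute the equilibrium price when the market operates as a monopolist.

P = 103

Monopoly sets MR = MC: 114 − 2Q = 70 + 2Q ⇒ Q = 11, P = 114 − 11 = 103.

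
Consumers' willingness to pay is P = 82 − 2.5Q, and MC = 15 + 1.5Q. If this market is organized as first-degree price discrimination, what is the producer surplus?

PS = 561.125

A perfectly discriminating monopolist sells every unit with P(Q) ≥ MC(Q), so output equals the competitive quantity Q = 16.75. Each buyer pays their reservation price, so CS = 0 and the firm captures all surplus.
PS = ½·(82 − 15)·16.75 = 561.125.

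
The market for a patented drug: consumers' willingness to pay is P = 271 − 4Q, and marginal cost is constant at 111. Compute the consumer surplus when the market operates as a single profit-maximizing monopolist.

CS = 800

A monopolist chooses Q where MR = MC. MR = 271 − 8Q; setting this equal to 111 gives Q = 20 and P = 191.
CS = ½·(271 − 191)·20 = 800.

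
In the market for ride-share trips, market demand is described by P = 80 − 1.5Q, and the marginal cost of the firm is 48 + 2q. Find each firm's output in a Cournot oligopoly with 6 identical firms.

In a 6-firm Cournot equilibrium, symmetry and the first-order condition give q = (80 − 48)/(12.5) = 2.56. So Q = 15.36 and P = 56.96.

q_i = 2.56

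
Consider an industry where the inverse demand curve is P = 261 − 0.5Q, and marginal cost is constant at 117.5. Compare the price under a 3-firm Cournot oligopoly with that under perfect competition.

With 3 symmetric Cournot firms, each firm's FOC gives 261 − 2q = 117.5, so q = 71.75, Q = 3·71.75 = 215.25, and P = 153.375.
Under competition P = MC = 117.5, so Q = (261 − 117.5)/0.5 = 287.

Cournot: P = 153.375; Competition: P = 117.5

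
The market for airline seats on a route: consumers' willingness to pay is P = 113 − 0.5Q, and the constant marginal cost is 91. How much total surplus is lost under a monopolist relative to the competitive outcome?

DWL = 121

Competitive firms price at marginal cost: P = 91, giving Q = 44.
Monopoly sets MR = MC: 113 − Q = 91 ⇒ Q = 22, P = 113 − 0.5·22 = 102.
DWL is the triangle between Q = 22 and Q = 44: ½·(44 − 22)·(102 − 91) = 121.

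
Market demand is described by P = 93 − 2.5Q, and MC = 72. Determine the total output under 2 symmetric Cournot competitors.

Q = 5.6

Cournot with 2 identical firms: the symmetric best-response condition is 93 − 7.5q = 72. Each firm produces q = 2.8, total output Q = 5.6, price P = 79.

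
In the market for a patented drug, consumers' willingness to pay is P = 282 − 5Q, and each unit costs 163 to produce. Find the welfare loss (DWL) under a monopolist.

Perfect competition: P = MC = 163, so 282 − 5Q = 163 and Q = 23.8.
The monopolist equates marginal revenue to marginal cost: 282 − 10Q = 163, so Q = 11.9. From demand, P = 222.5.
DWL is the triangle between Q = 11.9 and Q = 23.8: ½·(23.8 − 11.9)·(222.5 − 163) = 354.025.

DWL = 354.025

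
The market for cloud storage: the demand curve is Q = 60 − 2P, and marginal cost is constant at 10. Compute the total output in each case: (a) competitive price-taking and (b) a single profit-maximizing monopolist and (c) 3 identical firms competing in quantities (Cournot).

Competition: Q = 40; Monopoly: Q = 20; Cournot: Q = 30

Inverting demand: P = 30 − 0.5Q.
Perfect competition: P = MC = 10, so 30 − 0.5Q = 10 and Q = 40.
The monopolist equates marginal revenue to marginal cost: 30 − Q = 10, so Q = 20. From demand, P = 20.
In a 3-firm Cournot equilibrium, symmetry and the first-order condition give q = (30 − 10)/(2) = 10. So Q = 30 and P = 15.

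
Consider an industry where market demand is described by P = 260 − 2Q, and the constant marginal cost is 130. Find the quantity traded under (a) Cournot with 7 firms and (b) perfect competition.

Cournot: Q = 56.875; Competition: Q = 65

Cournot with 7 identical firms: the symmetric best-response condition is 260 − 16q = 130. Each firm produces q = 8.125, total output Q = 56.875, price P = 146.25.
Competitive firms price at marginal cost: P = 130, giving Q = 65.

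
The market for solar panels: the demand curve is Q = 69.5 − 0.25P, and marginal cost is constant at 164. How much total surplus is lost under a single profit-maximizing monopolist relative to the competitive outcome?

Inverting demand: P = 278 − 4Q.
Competitive firms price at marginal cost: P = 164, giving Q = 28.5.
The monopolist equates marginal revenue to marginal cost: 278 − 8Q = 164, so Q = 14.25. From demand, P = 221.
DWL is the triangle between Q = 14.25 and Q = 28.5: ½·(28.5 − 14.25)·(221 − 164) = 406.125.

DWL = 406.125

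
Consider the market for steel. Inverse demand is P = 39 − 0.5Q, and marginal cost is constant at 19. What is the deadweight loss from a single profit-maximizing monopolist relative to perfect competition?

DWL = 100

Perfect competition: P = MC = 19, so 39 − 0.5Q = 19 and Q = 40.
A monopolist chooses Q where MR = MC. MR = 39 − Q; setting this equal to 19 gives Q = 20 and P = 29.
DWL is the triangle between Q = 20 and Q = 40: ½·(40 − 20)·(29 − 19) = 100.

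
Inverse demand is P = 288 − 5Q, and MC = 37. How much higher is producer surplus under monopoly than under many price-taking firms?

Under competition P = MC = 37, so Q = (288 − 37)/5 = 50.2.
PS = (37 − 37)·50.2 = 0.
A monopolist chooses Q where MR = MC. MR = 288 − 10Q; setting this equal to 37 gives Q = 25.1 and P = 162.5.
PS = (162.5 − 37)·25.1 = 3150.05.
Change in producer surplus: 3150.05 − 0 = 3150.05.

PS rises by 3150.05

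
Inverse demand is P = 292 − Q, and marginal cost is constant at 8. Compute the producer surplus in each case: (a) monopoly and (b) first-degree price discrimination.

Monopoly: PS = 20164; Perfect PD: PS = 40328

A monopolist chooses Q where MR = MC. MR = 292 − 2Q; setting this equal to 8 gives Q = 142 and P = 150.
PS = (150 − 8)·142 = 20164.
With perfect price discrimination, output is the efficient level Q = 284 (where demand meets MC), but every buyer pays their willingness to pay: CS = 0 and PS = total surplus.
PS = ½·(292 − 8)·284 = 40328.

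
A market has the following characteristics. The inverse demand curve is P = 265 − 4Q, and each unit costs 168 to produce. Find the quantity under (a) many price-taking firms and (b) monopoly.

Competitive firms price at marginal cost: P = 168, giving Q = 24.25.
The monopolist equates marginal revenue to marginal cost: 265 − 8Q = 168, so Q = 12.125. From demand, P = 216.5.

Competition: Q = 24.25; Monopoly: Q = 12.125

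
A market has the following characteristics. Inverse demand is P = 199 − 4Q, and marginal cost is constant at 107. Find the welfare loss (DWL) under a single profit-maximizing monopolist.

Under competition P = MC = 107, so Q = (199 − 107)/4 = 23.
A monopolist chooses Q where MR = MC. MR = 199 − 8Q; setting this equal to 107 gives Q = 11.5 and P = 153.
DWL is the triangle between Q = 11.5 and Q = 23: ½·(23 − 11.5)·(153 − 107) = 264.5.

DWL = 264.5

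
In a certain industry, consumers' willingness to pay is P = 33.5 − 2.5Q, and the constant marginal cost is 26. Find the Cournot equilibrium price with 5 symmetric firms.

With 5 symmetric Cournot firms, each firm's FOC gives 33.5 − 15q = 26, so q = 0.5, Q = 5·0.5 = 2.5, and P = 27.25.

P = 27.25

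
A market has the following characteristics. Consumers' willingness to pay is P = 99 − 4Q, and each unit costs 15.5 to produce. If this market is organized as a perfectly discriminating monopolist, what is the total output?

A perfectly discriminating monopolist sells every unit with P(Q) ≥ MC(Q), so output equals the competitive quantity Q = 20.875. Each buyer pays their reservation price, so CS = 0 and the firm captures all surplus.

Q = 20.875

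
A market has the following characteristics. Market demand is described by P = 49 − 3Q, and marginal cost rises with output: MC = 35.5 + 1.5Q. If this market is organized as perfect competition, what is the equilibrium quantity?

Under competition P = MC: 49 − 3Q = 35.5 + 1.5Q ⇒ Q = 3, P = 40.

Q = 3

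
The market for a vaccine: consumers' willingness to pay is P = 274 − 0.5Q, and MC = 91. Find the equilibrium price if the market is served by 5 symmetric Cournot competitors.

Cournot with 5 identical firms: the symmetric best-response condition is 274 − 3q = 91. Each firm produces q = 61, total output Q = 305, price P = 121.5.

P = 121.5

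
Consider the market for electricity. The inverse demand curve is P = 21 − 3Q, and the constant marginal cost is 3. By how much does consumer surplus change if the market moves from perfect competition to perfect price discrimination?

CS falls by 54

Under competition P = MC = 3, so Q = (21 − 3)/3 = 6.
CS = ½·(21 − 3)·6 = 54.
Under first-degree price discrimination the firm charges each unit its demand price and produces up to where P = MC, i.e. Q = 6. Consumer surplus is zero; producer surplus equals total surplus.
CS = 0.
Change in consumer surplus: 0 − 54 = −54.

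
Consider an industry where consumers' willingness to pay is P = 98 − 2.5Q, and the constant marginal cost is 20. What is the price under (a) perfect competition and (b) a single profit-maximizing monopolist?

Competition: P = 20; Monopoly: P = 59

Under competition P = MC = 20, so Q = (98 − 20)/2.5 = 31.2.
The monopolist equates marginal revenue to marginal cost: 98 − 5Q = 20, so Q = 15.6. From demand, P = 59.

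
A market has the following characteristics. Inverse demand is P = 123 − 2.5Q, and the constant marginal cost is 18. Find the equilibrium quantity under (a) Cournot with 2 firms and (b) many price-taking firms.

With 2 symmetric Cournot firms, each firm's FOC gives 123 − 7.5q = 18, so q = 14, Q = 2·14 = 28, and P = 53.
Perfect competition: P = MC = 18, so 123 − 2.5Q = 18 and Q = 42.

Cournot: Q = 28; Competition: Q = 42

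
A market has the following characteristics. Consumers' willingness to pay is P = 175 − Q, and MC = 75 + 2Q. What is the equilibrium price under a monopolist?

The monopolist equates marginal revenue to marginal cost: 175 − 2Q = 75 + 2Q, so Q = 25. From demand, P = 150.

P = 150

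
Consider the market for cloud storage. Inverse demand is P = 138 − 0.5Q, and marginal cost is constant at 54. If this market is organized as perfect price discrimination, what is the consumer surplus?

With perfect price discrimination, output is the efficient level Q = 168 (where demand meets MC), but every buyer pays their willingness to pay: CS = 0 and PS = total surplus.
CS = 0.

CS = 0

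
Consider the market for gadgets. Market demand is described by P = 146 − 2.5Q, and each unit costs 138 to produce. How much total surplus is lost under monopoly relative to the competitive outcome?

Competitive firms price at marginal cost: P = 138, giving Q = 3.2.
Monopoly sets MR = MC: 146 − 5Q = 138 ⇒ Q = 1.6, P = 146 − 2.5·1.6 = 142.
DWL is the triangle between Q = 1.6 and Q = 3.2: ½·(3.2 − 1.6)·(142 − 138) = 3.2.

DWL = 3.2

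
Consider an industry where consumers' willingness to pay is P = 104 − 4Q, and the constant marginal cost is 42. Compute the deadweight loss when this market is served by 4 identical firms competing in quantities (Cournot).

DWL = 19.22

Under competition P = MC = 42, so Q = (104 − 42)/4 = 15.5.
In a 4-firm Cournot equilibrium, symmetry and the first-order condition give q = (104 − 42)/(20) = 3.1. So Q = 12.4 and P = 54.4.
DWL is the triangle between Q = 12.4 and Q = 15.5: ½·(15.5 − 12.4)·(54.4 − 42) = 19.22.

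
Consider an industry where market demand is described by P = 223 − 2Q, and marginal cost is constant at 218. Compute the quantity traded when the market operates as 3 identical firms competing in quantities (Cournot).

Q = 1.875

Cournot with 3 identical firms: the symmetric best-response condition is 223 − 8q = 218. Each firm produces q = 0.625, total output Q = 1.875, price P = 219.25.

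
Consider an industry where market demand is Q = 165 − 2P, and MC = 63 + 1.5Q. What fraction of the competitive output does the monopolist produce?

Inverting demand: P = 82.5 − 0.5Q.
The monopolist equates marginal revenue to marginal cost: 82.5 − Q = 63 + 1.5Q, so Q = 7.8. From demand, P = 78.6.
Competitive equilibrium sets price equal to marginal cost: 82.5 − 0.5Q = 63 + 1.5Q, so Q = 9.75 and P = 77.625.
Ratio Q_m/Q_c = 7.8/9.75 = 0.8.

Q_m/Q_c = 0.8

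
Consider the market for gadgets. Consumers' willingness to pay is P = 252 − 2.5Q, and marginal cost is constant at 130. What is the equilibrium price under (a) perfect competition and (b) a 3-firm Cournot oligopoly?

Competition: P = 130; Cournot: P = 160.5

Competitive firms price at marginal cost: P = 130, giving Q = 48.8.
With 3 symmetric Cournot firms, each firm's FOC gives 252 − 10q = 130, so q = 12.2, Q = 3·12.2 = 36.6, and P = 160.5.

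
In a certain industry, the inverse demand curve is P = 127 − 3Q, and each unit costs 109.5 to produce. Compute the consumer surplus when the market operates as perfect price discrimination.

CS = 0

A perfectly discriminating monopolist sells every unit with P(Q) ≥ MC(Q), so output equals the competitive quantity Q = 35/6. Each buyer pays their reservation price, so CS = 0 and the firm captures all surplus.
CS = 0.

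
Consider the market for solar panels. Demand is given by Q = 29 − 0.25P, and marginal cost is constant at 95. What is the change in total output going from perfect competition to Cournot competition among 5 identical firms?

Q falls by 0.875

Inverting demand: P = 116 − 4Q.
Perfect competition: P = MC = 95, so 116 − 4Q = 95 and Q = 5.25.
With 5 symmetric Cournot firms, each firm's FOC gives 116 − 24q = 95, so q = 0.875, Q = 5·0.875 = 4.375, and P = 98.5.
Change in total output: 4.375 − 5.25 = −0.875.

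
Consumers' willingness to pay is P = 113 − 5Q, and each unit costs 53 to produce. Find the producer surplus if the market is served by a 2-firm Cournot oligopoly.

PS = 160

With 2 symmetric Cournot firms, each firm's FOC gives 113 − 15q = 53, so q = 4, Q = 2·4 = 8, and P = 73.
PS = (73 − 53)·8 = 160.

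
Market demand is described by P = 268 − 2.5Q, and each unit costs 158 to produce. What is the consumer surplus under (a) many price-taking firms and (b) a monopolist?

Perfect competition: P = MC = 158, so 268 − 2.5Q = 158 and Q = 44.
CS = ½·(268 − 158)·44 = 2420.
The monopolist equates marginal revenue to marginal cost: 268 − 5Q = 158, so Q = 22. From demand, P = 213.
CS = ½·(268 − 213)·22 = 605.

Competition: CS = 2420; Monopoly: CS = 605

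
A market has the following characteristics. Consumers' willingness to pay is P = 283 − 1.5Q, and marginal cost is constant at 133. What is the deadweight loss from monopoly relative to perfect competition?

Under competition P = MC = 133, so Q = (283 − 133)/1.5 = 100.
The monopolist equates marginal revenue to marginal cost: 283 − 3Q = 133, so Q = 50. From demand, P = 208.
DWL is the triangle between Q = 50 and Q = 100: ½·(100 − 50)·(208 − 133) = 1875.

DWL = 1875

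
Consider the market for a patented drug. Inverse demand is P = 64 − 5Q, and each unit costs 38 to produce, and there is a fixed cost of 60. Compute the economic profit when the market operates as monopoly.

Monopoly sets MR = MC: 64 − 10Q = 38 ⇒ Q = 2.6, P = 64 − 5·2.6 = 51.
Profit = (51 − 38)·2.6 − 60 = −26.2.

Profit = −26.2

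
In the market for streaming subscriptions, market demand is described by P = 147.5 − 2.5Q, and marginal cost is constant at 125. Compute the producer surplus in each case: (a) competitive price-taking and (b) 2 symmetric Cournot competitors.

Competition: PS = 0; Cournot: PS = 45

Under competition P = MC = 125, so Q = (147.5 − 125)/2.5 = 9.
PS = (125 − 125)·9 = 0.
Cournot with 2 identical firms: the symmetric best-response condition is 147.5 − 7.5q = 125. Each firm produces q = 3, total output Q = 6, price P = 132.5.
PS = (132.5 − 125)·6 = 45.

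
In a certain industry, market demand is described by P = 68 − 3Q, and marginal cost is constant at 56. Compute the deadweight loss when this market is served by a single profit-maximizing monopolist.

Competitive firms price at marginal cost: P = 56, giving Q = 4.
Monopoly sets MR = MC: 68 − 6Q = 56 ⇒ Q = 2, P = 68 − 3·2 = 62.
DWL is the triangle between Q = 2 and Q = 4: ½·(4 − 2)·(62 − 56) = 6.

DWL = 6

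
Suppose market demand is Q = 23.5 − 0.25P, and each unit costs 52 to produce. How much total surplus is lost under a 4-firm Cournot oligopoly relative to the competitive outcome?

Inverting demand: P = 94 − 4Q.
Competitive firms price at marginal cost: P = 52, giving Q = 10.5.
Cournot with 4 identical firms: the symmetric best-response condition is 94 − 20q = 52. Each firm produces q = 2.1, total output Q = 8.4, price P = 60.4.
DWL is the triangle between Q = 8.4 and Q = 10.5: ½·(10.5 − 8.4)·(60.4 − 52) = 8.82.

DWL = 8.82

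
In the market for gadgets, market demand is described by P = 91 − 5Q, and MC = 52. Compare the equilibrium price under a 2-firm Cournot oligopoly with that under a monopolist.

In a 2-firm Cournot equilibrium, symmetry and the first-order condition give q = (91 − 52)/(15) = 2.6. So Q = 5.2 and P = 65.
A monopolist chooses Q where MR = MC. MR = 91 − 10Q; setting this equal to 52 gives Q = 3.9 and P = 71.5.

Cournot: P = 65; Monopoly: P = 71.5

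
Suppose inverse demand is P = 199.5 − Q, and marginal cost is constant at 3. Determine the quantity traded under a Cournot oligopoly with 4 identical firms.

Q = 157.2

In a 4-firm Cournot equilibrium, symmetry and the first-order condition give q = (199.5 − 3)/(5) = 39.3. So Q = 157.2 and P = 42.3.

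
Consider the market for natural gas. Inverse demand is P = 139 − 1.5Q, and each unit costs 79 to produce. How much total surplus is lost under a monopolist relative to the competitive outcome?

DWL = 300

Under competition P = MC = 79, so Q = (139 − 79)/1.5 = 40.
Monopoly sets MR = MC: 139 − 3Q = 79 ⇒ Q = 20, P = 139 − 1.5·20 = 109.
DWL is the triangle between Q = 20 and Q = 40: ½·(40 − 20)·(109 − 79) = 300.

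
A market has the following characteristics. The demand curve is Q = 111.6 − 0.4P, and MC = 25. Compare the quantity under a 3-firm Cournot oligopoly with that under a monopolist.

Inverting demand: P = 279 − 2.5Q.
Cournot with 3 identical firms: the symmetric best-response condition is 279 − 10q = 25. Each firm produces q = 25.4, total output Q = 76.2, price P = 88.5.
The monopolist equates marginal revenue to marginal cost: 279 − 5Q = 25, so Q = 50.8. From demand, P = 152.

Cournot: Q = 76.2; Monopoly: Q = 50.8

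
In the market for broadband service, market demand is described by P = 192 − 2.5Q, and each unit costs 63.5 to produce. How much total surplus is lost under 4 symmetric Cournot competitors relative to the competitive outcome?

DWL = 132.098

Under competition P = MC = 63.5, so Q = (192 − 63.5)/2.5 = 51.4.
With 4 symmetric Cournot firms, each firm's FOC gives 192 − 12.5q = 63.5, so q = 10.28, Q = 4·10.28 = 41.12, and P = 89.2.
DWL is the triangle between Q = 41.12 and Q = 51.4: ½·(51.4 − 41.12)·(89.2 − 63.5) = 132.098.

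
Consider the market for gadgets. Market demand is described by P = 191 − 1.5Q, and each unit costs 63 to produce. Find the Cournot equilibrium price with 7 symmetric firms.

P = 79

With 7 symmetric Cournot firms, each firm's FOC gives 191 − 12q = 63, so q = 32/3, Q = 7·32/3 = 224/3, and P = 79.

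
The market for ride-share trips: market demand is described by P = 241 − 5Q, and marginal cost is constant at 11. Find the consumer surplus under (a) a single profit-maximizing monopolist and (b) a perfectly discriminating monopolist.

Monopoly: CS = 1322.5; Perfect PD: CS = 0

A monopolist chooses Q where MR = MC. MR = 241 − 10Q; setting this equal to 11 gives Q = 23 and P = 126.
CS = ½·(241 − 126)·23 = 1322.5.
With perfect price discrimination, output is the efficient level Q = 46 (where demand meets MC), but every buyer pays their willingness to pay: CS = 0 and PS = total surplus.
CS = 0.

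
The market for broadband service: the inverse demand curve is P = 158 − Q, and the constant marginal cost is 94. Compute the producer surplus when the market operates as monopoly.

Monopoly sets MR = MC: 158 − 2Q = 94 ⇒ Q = 32, P = 158 − 32 = 126.
PS = (126 − 94)·32 = 1024.

PS = 1024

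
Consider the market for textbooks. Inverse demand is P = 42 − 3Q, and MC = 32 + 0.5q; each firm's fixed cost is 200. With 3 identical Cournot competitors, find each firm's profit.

With 3 symmetric Cournot firms, each firm's FOC gives 42 − 12q = 32 + 0.5q, so q = 0.8, Q = 3·0.8 = 2.4, and P = 34.8.
Each firm's profit = 34.8·0.8 − (32·0.8 + ½·0.5·0.8²) − 200 = −197.92.

π_i = −197.92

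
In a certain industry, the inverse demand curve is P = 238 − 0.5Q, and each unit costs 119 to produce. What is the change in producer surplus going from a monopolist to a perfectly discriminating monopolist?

PS rises by 7080.5

A monopolist chooses Q where MR = MC. MR = 238 − Q; setting this equal to 119 gives Q = 119 and P = 178.5.
PS = (178.5 − 119)·119 = 7080.5.
Under first-degree price discrimination the firm charges each unit its demand price and produces up to where P = MC, i.e. Q = 238. Consumer surplus is zero; producer surplus equals total surplus.
PS = ½·(238 − 119)·238 = 14161.
Change in producer surplus: 14161 − 7080.5 = 7080.5.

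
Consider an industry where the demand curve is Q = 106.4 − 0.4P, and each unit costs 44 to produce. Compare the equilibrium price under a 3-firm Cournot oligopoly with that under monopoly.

Cournot: P = 99.5; Monopoly: P = 155

Inverting demand: P = 266 − 2.5Q.
In a 3-firm Cournot equilibrium, symmetry and the first-order condition give q = (266 − 44)/(10) = 22.2. So Q = 66.6 and P = 99.5.
The monopolist equates marginal revenue to marginal cost: 266 − 5Q = 44, so Q = 44.4. From demand, P = 155.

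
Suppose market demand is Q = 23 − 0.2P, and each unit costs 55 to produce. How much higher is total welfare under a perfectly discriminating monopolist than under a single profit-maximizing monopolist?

Inverting demand: P = 115 − 5Q.
The monopolist equates marginal revenue to marginal cost: 115 − 10Q = 55, so Q = 6. From demand, P = 85.
CS = ½·(115 − 85)·6 = 90; PS = (85 − 55)·6 = 180; TS = 270.
With perfect price discrimination, output is the efficient level Q = 12 (where demand meets MC), but every buyer pays their willingness to pay: CS = 0 and PS = total surplus.
TS = 360 (equal to competitive TS).
Change in total welfare: 360 − 270 = 90.

TS rises by 90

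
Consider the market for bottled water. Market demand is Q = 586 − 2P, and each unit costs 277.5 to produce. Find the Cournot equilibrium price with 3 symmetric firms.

P = 281.375

Inverting demand: P = 293 − 0.5Q.
Cournot with 3 identical firms: the symmetric best-response condition is 293 − 2q = 277.5. Each firm produces q = 7.75, total output Q = 23.25, price P = 281.375.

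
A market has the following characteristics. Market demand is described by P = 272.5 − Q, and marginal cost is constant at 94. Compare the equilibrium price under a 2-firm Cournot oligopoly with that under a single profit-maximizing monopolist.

With 2 symmetric Cournot firms, each firm's FOC gives 272.5 − 3q = 94, so q = 59.5, Q = 2·59.5 = 119, and P = 153.5.
The monopolist equates marginal revenue to marginal cost: 272.5 − 2Q = 94, so Q = 89.25. From demand, P = 183.25.

Cournot: P = 153.5; Monopoly: P = 183.25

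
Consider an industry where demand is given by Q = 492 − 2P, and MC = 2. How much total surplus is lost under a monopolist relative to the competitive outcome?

Inverting demand: P = 246 − 0.5Q.
Under competition P = MC = 2, so Q = (246 − 2)/0.5 = 488.
The monopolist equates marginal revenue to marginal cost: 246 − Q = 2, so Q = 244. From demand, P = 124.
DWL is the triangle between Q = 244 and Q = 488: ½·(488 − 244)·(124 − 2) = 14884.

DWL = 14884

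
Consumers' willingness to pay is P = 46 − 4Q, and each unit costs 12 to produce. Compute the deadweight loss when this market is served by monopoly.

DWL = 36.125

Perfect competition: P = MC = 12, so 46 − 4Q = 12 and Q = 8.5.
A monopolist chooses Q where MR = MC. MR = 46 − 8Q; setting this equal to 12 gives Q = 4.25 and P = 29.
DWL is the triangle between Q = 4.25 and Q = 8.5: ½·(8.5 − 4.25)·(29 − 12) = 36.125.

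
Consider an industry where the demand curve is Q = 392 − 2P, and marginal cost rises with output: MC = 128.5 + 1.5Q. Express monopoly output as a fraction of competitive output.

Inverting demand: P = 196 − 0.5Q.
Monopoly sets MR = MC: 196 − Q = 128.5 + 1.5Q ⇒ Q = 27, P = 196 − 0.5·27 = 182.5.
Competitive equilibrium sets price equal to marginal cost: 196 − 0.5Q = 128.5 + 1.5Q, so Q = 33.75 and P = 179.125.
Ratio Q_m/Q_c = 27/33.75 = 0.8.

Q_m/Q_c = 0.8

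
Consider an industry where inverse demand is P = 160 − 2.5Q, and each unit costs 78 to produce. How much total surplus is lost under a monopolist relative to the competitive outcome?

Perfect competition: P = MC = 78, so 160 − 2.5Q = 78 and Q = 32.8.
Monopoly sets MR = MC: 160 − 5Q = 78 ⇒ Q = 16.4, P = 160 − 2.5·16.4 = 119.
DWL is the triangle between Q = 16.4 and Q = 32.8: ½·(32.8 − 16.4)·(119 − 78) = 336.2.

DWL = 336.2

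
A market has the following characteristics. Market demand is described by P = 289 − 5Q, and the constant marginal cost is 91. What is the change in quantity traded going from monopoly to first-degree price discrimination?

Quantity traded rises by 19.8

The monopolist equates marginal revenue to marginal cost: 289 − 10Q = 91, so Q = 19.8. From demand, P = 190.
With perfect price discrimination, output is the efficient level Q = 39.6 (where demand meets MC), but every buyer pays their willingness to pay: CS = 0 and PS = total surplus.
Change in quantity traded: 39.6 − 19.8 = 19.8.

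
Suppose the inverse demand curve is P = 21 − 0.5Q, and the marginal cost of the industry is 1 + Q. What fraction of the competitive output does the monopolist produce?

Q_m/Q_c = 0.75

The monopolist equates marginal revenue to marginal cost: 21 − Q = 1 + Q, so Q = 10. From demand, P = 16.
Under competition P = MC: 21 − 0.5Q = 1 + Q ⇒ Q = 40/3, P = 43/3.
Ratio Q_m/Q_c = 10/(40/3) = 0.75.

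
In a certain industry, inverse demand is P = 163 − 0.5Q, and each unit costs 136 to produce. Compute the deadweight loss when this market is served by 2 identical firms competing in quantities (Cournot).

Perfect competition: P = MC = 136, so 163 − 0.5Q = 136 and Q = 54.
With 2 symmetric Cournot firms, each firm's FOC gives 163 − 1.5q = 136, so q = 18, Q = 2·18 = 36, and P = 145.
DWL is the triangle between Q = 36 and Q = 54: ½·(54 − 36)·(145 − 136) = 81.

DWL = 81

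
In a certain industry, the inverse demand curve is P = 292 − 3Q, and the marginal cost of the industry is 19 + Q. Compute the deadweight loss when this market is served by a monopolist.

DWL = 1711.125

Under competition P = MC: 292 − 3Q = 19 + Q ⇒ Q = 68.25, P = 87.25.
A monopolist chooses Q where MR = MC. MR = 292 − 6Q; setting this equal to 19 + Q gives Q = 39 and P = 175.
CS = ½·(292 − 87.25)·68.25 = 223587/32; PS = (87.25·68.25 − 19·68.25 − ½·1·68.25²) = 74529/32; TS = 9316.125.
CS = ½·(292 − 175)·39 = 2281.5; PS = (175·39 − 19·39 − ½·1·39²) = 5323.5; TS = 7605.
DWL = 9316.125 − 7605 = 1711.125.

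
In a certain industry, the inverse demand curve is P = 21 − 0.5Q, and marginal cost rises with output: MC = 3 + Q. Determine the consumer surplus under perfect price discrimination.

CS = 0

Under first-degree price discrimination the firm charges each unit its demand price and produces up to where P = MC, i.e. Q = 12. Consumer surplus is zero; producer surplus equals total surplus.
CS = 0.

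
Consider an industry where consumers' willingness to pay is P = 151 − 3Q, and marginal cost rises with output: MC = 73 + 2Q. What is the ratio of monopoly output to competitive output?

Q_m/Q_c = 0.625

Monopoly sets MR = MC: 151 − 6Q = 73 + 2Q ⇒ Q = 9.75, P = 151 − 3·9.75 = 121.75.
Competitive equilibrium sets price equal to marginal cost: 151 − 3Q = 73 + 2Q, so Q = 15.6 and P = 104.2.
Ratio Q_m/Q_c = 9.75/15.6 = 0.625.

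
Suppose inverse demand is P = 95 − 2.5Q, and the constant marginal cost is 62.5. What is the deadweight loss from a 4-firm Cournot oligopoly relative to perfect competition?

Perfect competition: P = MC = 62.5, so 95 − 2.5Q = 62.5 and Q = 13.
With 4 symmetric Cournot firms, each firm's FOC gives 95 − 12.5q = 62.5, so q = 2.6, Q = 4·2.6 = 10.4, and P = 69.
DWL is the triangle between Q = 10.4 and Q = 13: ½·(13 − 10.4)·(69 − 62.5) = 8.45.

DWL = 8.45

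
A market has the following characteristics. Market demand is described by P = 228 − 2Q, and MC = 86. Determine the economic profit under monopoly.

Monopoly sets MR = MC: 228 − 4Q = 86 ⇒ Q = 35.5, P = 228 − 2·35.5 = 157.
Profit = (157 − 86)·35.5 = 2520.5.

Profit = 2520.5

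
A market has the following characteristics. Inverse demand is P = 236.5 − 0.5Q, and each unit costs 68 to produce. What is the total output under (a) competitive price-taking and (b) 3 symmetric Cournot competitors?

Competitive firms price at marginal cost: P = 68, giving Q = 337.
In a 3-firm Cournot equilibrium, symmetry and the first-order condition give q = (236.5 − 68)/(2) = 84.25. So Q = 252.75 and P = 110.125.

Competition: Q = 337; Cournot: Q = 252.75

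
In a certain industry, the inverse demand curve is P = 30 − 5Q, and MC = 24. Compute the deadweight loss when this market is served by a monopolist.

DWL = 0.9

Competitive firms price at marginal cost: P = 24, giving Q = 1.2.
Monopoly sets MR = MC: 30 − 10Q = 24 ⇒ Q = 0.6, P = 30 − 5·0.6 = 27.
DWL is the triangle between Q = 0.6 and Q = 1.2: ½·(1.2 − 0.6)·(27 − 24) = 0.9.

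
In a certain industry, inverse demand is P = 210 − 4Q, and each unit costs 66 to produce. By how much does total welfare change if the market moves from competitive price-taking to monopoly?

TS falls by 648

Competitive firms price at marginal cost: P = 66, giving Q = 36.
CS = ½·(210 − 66)·36 = 2592; PS = (66 − 66)·36 = 0; TS = 2592.
A monopolist chooses Q where MR = MC. MR = 210 − 8Q; setting this equal to 66 gives Q = 18 and P = 138.
CS = ½·(210 − 138)·18 = 648; PS = (138 − 66)·18 = 1296; TS = 1944.
Change in total welfare: 1944 − 2592 = −648.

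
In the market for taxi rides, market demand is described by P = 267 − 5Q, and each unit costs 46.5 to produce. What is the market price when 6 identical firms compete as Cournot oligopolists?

P = 78

With 6 symmetric Cournot firms, each firm's FOC gives 267 − 35q = 46.5, so q = 6.3, Q = 6·6.3 = 37.8, and P = 78.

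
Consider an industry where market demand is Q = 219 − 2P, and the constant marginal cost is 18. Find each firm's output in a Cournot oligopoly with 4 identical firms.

q_i = 36.6

Inverting demand: P = 109.5 − 0.5Q.
Cournot with 4 identical firms: the symmetric best-response condition is 109.5 − 2.5q = 18. Each firm produces q = 36.6, total output Q = 146.4, price P = 36.3.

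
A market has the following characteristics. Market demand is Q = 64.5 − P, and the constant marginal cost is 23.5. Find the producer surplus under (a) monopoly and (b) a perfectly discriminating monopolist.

Inverting demand: P = 64.5 − Q.
A monopolist chooses Q where MR = MC. MR = 64.5 − 2Q; setting this equal to 23.5 gives Q = 20.5 and P = 44.
PS = (44 − 23.5)·20.5 = 420.25.
A perfectly discriminating monopolist sells every unit with P(Q) ≥ MC(Q), so output equals the competitive quantity Q = 41. Each buyer pays their reservation price, so CS = 0 and the firm captures all surplus.
PS = ½·(64.5 − 23.5)·41 = 840.5.

Monopoly: PS = 420.25; Perfect PD: PS = 840.5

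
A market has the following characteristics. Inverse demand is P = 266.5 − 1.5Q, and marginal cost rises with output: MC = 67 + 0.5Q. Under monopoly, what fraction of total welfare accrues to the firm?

PS/TS = 0.7

The monopolist equates marginal revenue to marginal cost: 266.5 − 3Q = 67 + 0.5Q, so Q = 57. From demand, P = 181.
CS = ½·(266.5 − 181)·57 = 2436.75.
PS = P·Q − VC(Q) = 181·57 − (67·57 + ½·0.5·57²) = 5685.75.
Share captured = PS/TS = 5685.75/8122.5 = 0.7.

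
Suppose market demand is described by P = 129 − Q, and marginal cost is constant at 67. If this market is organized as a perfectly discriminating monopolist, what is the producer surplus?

A perfectly discriminating monopolist sells every unit with P(Q) ≥ MC(Q), so output equals the competitive quantity Q = 62. Each buyer pays their reservation price, so CS = 0 and the firm captures all surplus.
PS = ½·(129 − 67)·62 = 1922.

PS = 1922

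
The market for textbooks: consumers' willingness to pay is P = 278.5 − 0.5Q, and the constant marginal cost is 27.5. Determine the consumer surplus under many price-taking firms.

Perfect competition: P = MC = 27.5, so 278.5 − 0.5Q = 27.5 and Q = 502.
CS = ½·(278.5 − 27.5)·502 = 63001.

CS = 63001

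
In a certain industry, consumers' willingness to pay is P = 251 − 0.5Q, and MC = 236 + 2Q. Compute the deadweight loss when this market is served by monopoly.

DWL = 1.25

Competitive equilibrium sets price equal to marginal cost: 251 − 0.5Q = 236 + 2Q, so Q = 6 and P = 248.
Monopoly sets MR = MC: 251 − Q = 236 + 2Q ⇒ Q = 5, P = 251 − 0.5·5 = 248.5.
CS = ½·(251 − 248)·6 = 9; PS = (248·6 − 236·6 − ½·2·6²) = 36; TS = 45.
CS = ½·(251 − 248.5)·5 = 6.25; PS = (248.5·5 − 236·5 − ½·2·5²) = 37.5; TS = 43.75.
DWL = 45 − 43.75 = 1.25.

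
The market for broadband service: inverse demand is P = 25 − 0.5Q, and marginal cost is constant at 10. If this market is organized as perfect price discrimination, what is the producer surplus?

PS = 225

With perfect price discrimination, output is the efficient level Q = 30 (where demand meets MC), but every buyer pays their willingness to pay: CS = 0 and PS = total surplus.
PS = ½·(25 − 10)·30 = 225.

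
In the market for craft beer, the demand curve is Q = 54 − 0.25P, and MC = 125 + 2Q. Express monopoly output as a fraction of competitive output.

Inverting demand: P = 216 − 4Q.
A monopolist chooses Q where MR = MC. MR = 216 − 8Q; setting this equal to 125 + 2Q gives Q = 9.1 and P = 179.6.
Under competition P = MC: 216 − 4Q = 125 + 2Q ⇒ Q = 91/6, P = 466/3.
Ratio Q_m/Q_c = 9.1/(91/6) = 0.6.

Q_m/Q_c = 0.6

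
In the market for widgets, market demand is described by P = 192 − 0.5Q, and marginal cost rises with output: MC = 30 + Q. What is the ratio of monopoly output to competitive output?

Q_m/Q_c = 0.75

Monopoly sets MR = MC: 192 − Q = 30 + Q ⇒ Q = 81, P = 192 − 0.5·81 = 151.5.
Competitive equilibrium sets price equal to marginal cost: 192 − 0.5Q = 30 + Q, so Q = 108 and P = 138.
Ratio Q_m/Q_c = 81/108 = 0.75.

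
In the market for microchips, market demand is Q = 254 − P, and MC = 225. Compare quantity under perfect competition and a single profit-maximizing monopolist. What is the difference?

Quantity falls by 14.5

Inverting demand: P = 254 − Q.
Competitive firms price at marginal cost: P = 225, giving Q = 29.
The monopolist equates marginal revenue to marginal cost: 254 − 2Q = 225, so Q = 14.5. From demand, P = 239.5.
Change in quantity: 14.5 − 29 = −14.5.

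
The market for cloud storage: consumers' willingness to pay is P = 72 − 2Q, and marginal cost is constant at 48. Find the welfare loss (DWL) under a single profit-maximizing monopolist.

DWL = 36

Competitive firms price at marginal cost: P = 48, giving Q = 12.
Monopoly sets MR = MC: 72 − 4Q = 48 ⇒ Q = 6, P = 72 − 2·6 = 60.
DWL is the triangle between Q = 6 and Q = 12: ½·(12 − 6)·(60 − 48) = 36.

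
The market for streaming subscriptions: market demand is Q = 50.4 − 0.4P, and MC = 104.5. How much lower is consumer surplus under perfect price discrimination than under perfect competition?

Inverting demand: P = 126 − 2.5Q.
Competitive firms price at marginal cost: P = 104.5, giving Q = 8.6.
CS = ½·(126 − 104.5)·8.6 = 92.45.
With perfect price discrimination, output is the efficient level Q = 8.6 (where demand meets MC), but every buyer pays their willingness to pay: CS = 0 and PS = total surplus.
CS = 0.
Change in consumer surplus: 0 − 92.45 = −92.45.

Consumer surplus falls by 92.45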